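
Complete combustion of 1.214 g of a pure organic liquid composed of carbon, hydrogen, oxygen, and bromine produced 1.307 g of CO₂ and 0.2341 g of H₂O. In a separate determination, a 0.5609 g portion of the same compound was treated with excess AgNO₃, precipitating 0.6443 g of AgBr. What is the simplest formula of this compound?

mol C = 1.307 g CO₂ ÷ 44.009 g/mol = 0.029698 mol
mol H = 2 × 0.2341 g H₂O ÷ 18.015 g/mol = 0.025989 mol
From the AgBr data: mol Br per gram of compound = (0.6443 ÷ 187.772) ÷ 0.5609 = 0.0061175 mol/g, so in the 1.214 g combustion sample mol Br = 0.0074266 mol
mass O = 1.214 − (0.35671 + 0.026197 + 0.59342) = 0.23768 g → mol O = 0.23768 ÷ 15.999 = 0.014856 mol
Divide by the smallest (0.0074266 mol): C 3.999, H 3.500, Br 1.000, O 2.000
Multiplying each by 2 gives whole numbers: C 8.00, H 7.00, Br 2.00, O 4.00

C8H7Br2O4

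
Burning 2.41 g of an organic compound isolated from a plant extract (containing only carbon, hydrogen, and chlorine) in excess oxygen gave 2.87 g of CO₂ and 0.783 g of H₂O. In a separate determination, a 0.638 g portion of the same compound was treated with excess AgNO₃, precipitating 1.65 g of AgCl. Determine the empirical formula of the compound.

C3H4Cl2

mol C = 2.87 g CO₂ ÷ 44.009 g/mol = 0.06521 mol
mol H = 2 × 0.783 g H₂O ÷ 18.015 g/mol = 0.08693 mol
From the AgCl data: mol Cl per gram of compound = (1.65 ÷ 143.318) ÷ 0.638 = 0.01805 mol/g, so in the 2.41 g combustion sample mol Cl = 0.04349 mol
Divide by the smallest (0.04349 mol): C 1.500, H 1.999, Cl 1.000
Multiplying each by 2 gives whole numbers: C 3.00, H 4.00, Cl 2.00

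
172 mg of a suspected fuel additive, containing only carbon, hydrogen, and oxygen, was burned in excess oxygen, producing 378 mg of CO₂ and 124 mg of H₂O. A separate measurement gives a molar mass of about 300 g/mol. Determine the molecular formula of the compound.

C15H24O6

mol C = 0.378 g CO₂ ÷ 44.009 g/mol = 0.008589 mol
mol H = 2 × 0.124 g H₂O ÷ 18.015 g/mol = 0.01377 mol
mass O = 0.172 − (0.1032 + 0.01388) = 0.05496 g → mol O = 0.05496 ÷ 15.999 = 0.003435 mol
Divide by the smallest (0.003435 mol): C 2.500, H 4.007, O 1.000
Multiplying each by 2 gives whole numbers: C 5.00, H 8.01, O 2.00
Empirical formula: C5H8O2
Empirical-formula mass = 100.12 g/mol; 300 ÷ 100.12 ≈ 3, so the molecular formula is C15H24O6.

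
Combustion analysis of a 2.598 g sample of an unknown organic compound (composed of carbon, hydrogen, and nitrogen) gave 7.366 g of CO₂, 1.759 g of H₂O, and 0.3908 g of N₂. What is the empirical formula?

mol C = 7.366 g CO₂ ÷ 44.009 g/mol = 0.16737 mol
mol H = 2 × 1.759 g H₂O ÷ 18.015 g/mol = 0.19528 mol
mol N = 2 × 0.3908 g N₂ ÷ 28.014 g/mol = 0.027900 mol
Divide by the smallest (0.027900 mol): C 5.999, H 6.999, N 1.000

C6H7N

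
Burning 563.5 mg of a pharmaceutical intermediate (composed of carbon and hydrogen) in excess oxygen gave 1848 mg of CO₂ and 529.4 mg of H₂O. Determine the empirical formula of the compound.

C5H7

mol C = 1.848 g CO₂ ÷ 44.009 g/mol = 0.041991 mol
mol H = 2 × 0.5294 g H₂O ÷ 18.015 g/mol = 0.058773 mol
Divide by the smallest (0.041991 mol): C 1.000, H 1.400
Multiplying each by 5 gives whole numbers: C 5.00, H 7.00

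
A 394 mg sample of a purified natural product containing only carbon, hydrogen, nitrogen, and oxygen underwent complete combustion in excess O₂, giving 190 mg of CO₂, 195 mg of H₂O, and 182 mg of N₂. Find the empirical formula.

CH5N3O2

mol C = 0.190 g CO₂ ÷ 44.009 g/mol = 0.004317 mol
mol H = 2 × 0.195 g H₂O ÷ 18.015 g/mol = 0.02165 mol
mol N = 2 × 0.182 g N₂ ÷ 28.014 g/mol = 0.01299 mol
mass O = 0.394 − (0.05186 + 0.02182 + 0.1820) = 0.1383 g → mol O = 0.1383 ÷ 15.999 = 0.008646 mol
Divide by the smallest (0.004317 mol): C 1.000, H 5.014, N 3.010, O 2.003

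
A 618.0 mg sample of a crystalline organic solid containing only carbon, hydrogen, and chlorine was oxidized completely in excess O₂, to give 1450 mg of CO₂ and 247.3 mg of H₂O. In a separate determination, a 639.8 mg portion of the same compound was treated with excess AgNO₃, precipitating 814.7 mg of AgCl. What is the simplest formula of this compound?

mol C = 1.450 g CO₂ ÷ 44.009 g/mol = 0.032948 mol
mol H = 2 × 0.2473 g H₂O ÷ 18.015 g/mol = 0.027455 mol
From the AgCl data: mol Cl per gram of compound = (0.8147 ÷ 143.318) ÷ 0.6398 = 0.0088849 mol/g, so in the 0.6180 g combustion sample mol Cl = 0.0054909 mol
Divide by the smallest (0.0054909 mol): C 6.000, H 5.000, Cl 1.000

C6H5Cl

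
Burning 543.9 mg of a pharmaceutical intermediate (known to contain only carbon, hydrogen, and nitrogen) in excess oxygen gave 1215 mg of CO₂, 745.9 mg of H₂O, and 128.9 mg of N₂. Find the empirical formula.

mol C = 1.215 g CO₂ ÷ 44.009 g/mol = 0.027608 mol
mol H = 2 × 0.7459 g H₂O ÷ 18.015 g/mol = 0.082809 mol
mol N = 2 × 0.1289 g N₂ ÷ 28.014 g/mol = 0.0092025 mol
Divide by the smallest (0.0092025 mol): C 3.000, H 8.998, N 1.000

C3H9N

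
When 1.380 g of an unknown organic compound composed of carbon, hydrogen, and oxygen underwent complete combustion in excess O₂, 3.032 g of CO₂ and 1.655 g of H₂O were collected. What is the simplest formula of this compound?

mol C = 3.032 g CO₂ ÷ 44.009 g/mol = 0.068895 mol
mol H = 2 × 1.655 g H₂O ÷ 18.015 g/mol = 0.18374 mol
mass O = 1.380 − (0.82750 + 0.18521) = 0.36730 g → mol O = 0.36730 ÷ 15.999 = 0.022957 mol
Divide by the smallest (0.022957 mol): C 3.001, H 8.003, O 1.000

C3H8O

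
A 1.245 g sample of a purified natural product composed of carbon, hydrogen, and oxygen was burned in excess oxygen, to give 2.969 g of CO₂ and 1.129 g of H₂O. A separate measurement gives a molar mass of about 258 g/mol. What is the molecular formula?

mol C = 2.969 g CO₂ ÷ 44.009 g/mol = 0.067463 mol
mol H = 2 × 1.129 g H₂O ÷ 18.015 g/mol = 0.12534 mol
mass O = 1.245 − (0.81030 + 0.12634) = 0.30835 g → mol O = 0.30835 ÷ 15.999 = 0.019273 mol
Divide by the smallest (0.019273 mol): C 3.500, H 6.503, O 1.000
Multiplying each by 2 gives whole numbers: C 7.00, H 13.01, O 2.00
Empirical formula: C7H13O2
Empirical-formula mass = 129.18 g/mol; 258 ÷ 129.18 ≈ 2, so the molecular formula is C14H26O4.

C14H26O4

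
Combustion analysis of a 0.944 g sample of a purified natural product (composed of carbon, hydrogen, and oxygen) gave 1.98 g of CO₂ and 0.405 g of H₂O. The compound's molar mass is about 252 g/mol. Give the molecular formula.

mol C = 1.98 g CO₂ ÷ 44.009 g/mol = 0.04499 mol
mol H = 2 × 0.405 g H₂O ÷ 18.015 g/mol = 0.04496 mol
mass O = 0.944 − (0.5404 + 0.04532) = 0.3583 g → mol O = 0.3583 ÷ 15.999 = 0.02239 mol
Divide by the smallest (0.02239 mol): C 2.009, H 2.008, O 1.000
Empirical formula: C2H2O
Empirical-formula mass = 42.04 g/mol; 252 ÷ 42.04 ≈ 6, so the molecular formula is C12H12O6.

C12H12O6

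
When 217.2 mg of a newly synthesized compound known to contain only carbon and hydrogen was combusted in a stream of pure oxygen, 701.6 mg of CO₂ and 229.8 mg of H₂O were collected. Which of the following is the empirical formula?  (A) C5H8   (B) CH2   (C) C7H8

(A) C5H8

mol C = 0.7016 g CO₂ ÷ 44.009 g/mol = 0.015942 mol
mol H = 2 × 0.2298 g H₂O ÷ 18.015 g/mol = 0.025512 mol
Divide by the smallest (0.015942 mol): C 1.000, H 1.600
Multiplying each by 5 gives whole numbers: C 5.00, H 8.00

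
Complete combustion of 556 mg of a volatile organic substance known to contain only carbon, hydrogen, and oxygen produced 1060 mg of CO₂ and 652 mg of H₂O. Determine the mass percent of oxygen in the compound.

34.8%

mol C = 1.06 g CO₂ ÷ 44.009 g/mol = 0.02409 mol
mol H = 2 × 0.652 g H₂O ÷ 18.015 g/mol = 0.07238 mol
mass O = 0.556 − (0.2893 + 0.07296) = 0.1937 g → mol O = 0.1937 ÷ 15.999 = 0.01211 mol
mass % O = 0.1937 g ÷ 0.556 g × 100%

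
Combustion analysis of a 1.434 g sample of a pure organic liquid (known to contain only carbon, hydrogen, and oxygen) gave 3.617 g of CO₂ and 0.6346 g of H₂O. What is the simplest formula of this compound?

C7H6O2

mol C = 3.617 g CO₂ ÷ 44.009 g/mol = 0.082188 mol
mol H = 2 × 0.6346 g H₂O ÷ 18.015 g/mol = 0.070452 mol
mass O = 1.434 − (0.98716 + 0.071016) = 0.37583 g → mol O = 0.37583 ÷ 15.999 = 0.023491 mol
Divide by the smallest (0.023491 mol): C 3.499, H 2.999, O 1.000
Multiplying each by 2 gives whole numbers: C 7.00, H 6.00, O 2.00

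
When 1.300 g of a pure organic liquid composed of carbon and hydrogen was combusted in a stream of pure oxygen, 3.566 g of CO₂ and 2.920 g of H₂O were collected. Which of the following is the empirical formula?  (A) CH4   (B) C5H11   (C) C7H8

mol C = 3.566 g CO₂ ÷ 44.009 g/mol = 0.081029 mol
mol H = 2 × 2.920 g H₂O ÷ 18.015 g/mol = 0.32417 mol
Divide by the smallest (0.081029 mol): C 1.000, H 4.001

(A) CH4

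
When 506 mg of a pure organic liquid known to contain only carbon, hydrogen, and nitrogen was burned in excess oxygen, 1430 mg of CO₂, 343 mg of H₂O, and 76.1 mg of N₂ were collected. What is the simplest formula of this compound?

C6H7N

mol C = 1.43 g CO₂ ÷ 44.009 g/mol = 0.03249 mol
mol H = 2 × 0.343 g H₂O ÷ 18.015 g/mol = 0.03808 mol
mol N = 2 × 0.0761 g N₂ ÷ 28.014 g/mol = 0.005433 mol
Divide by the smallest (0.005433 mol): C 5.981, H 7.009, N 1.000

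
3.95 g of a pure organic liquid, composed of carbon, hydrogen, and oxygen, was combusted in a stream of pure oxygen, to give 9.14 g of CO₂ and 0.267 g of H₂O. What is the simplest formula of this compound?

C7HO3

mol C = 9.14 g CO₂ ÷ 44.009 g/mol = 0.2077 mol
mol H = 2 × 0.267 g H₂O ÷ 18.015 g/mol = 0.02964 mol
mass O = 3.95 − (2.495 + 0.02988) = 1.426 g → mol O = 1.426 ÷ 15.999 = 0.08911 mol
Divide by the smallest (0.02964 mol): C 7.006, H 1.000, O 3.006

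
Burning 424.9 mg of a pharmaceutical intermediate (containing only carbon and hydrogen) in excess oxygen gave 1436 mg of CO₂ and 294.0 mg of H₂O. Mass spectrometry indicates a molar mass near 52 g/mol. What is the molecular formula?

C4H4

mol C = 1.436 g CO₂ ÷ 44.009 g/mol = 0.032630 mol
mol H = 2 × 0.2940 g H₂O ÷ 18.015 g/mol = 0.032639 mol
Divide by the smallest (0.032630 mol): C 1.000, H 1.000
Empirical formula: CH
Empirical-formula mass = 13.02 g/mol; 52 ÷ 13.02 ≈ 4, so the molecular formula is C4H4.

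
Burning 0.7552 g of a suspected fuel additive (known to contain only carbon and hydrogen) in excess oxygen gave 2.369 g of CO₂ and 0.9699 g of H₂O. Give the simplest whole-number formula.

CH2

mol C = 2.369 g CO₂ ÷ 44.009 g/mol = 0.053830 mol
mol H = 2 × 0.9699 g H₂O ÷ 18.015 g/mol = 0.10768 mol
Divide by the smallest (0.053830 mol): C 1.000, H 2.000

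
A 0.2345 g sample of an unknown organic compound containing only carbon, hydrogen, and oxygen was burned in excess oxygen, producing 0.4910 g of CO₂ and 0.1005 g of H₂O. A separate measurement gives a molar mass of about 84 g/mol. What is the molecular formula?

C4H4O2

mol C = 0.4910 g CO₂ ÷ 44.009 g/mol = 0.011157 mol
mol H = 2 × 0.1005 g H₂O ÷ 18.015 g/mol = 0.011157 mol
mass O = 0.2345 − (0.13400 + 0.011247) = 0.089249 g → mol O = 0.089249 ÷ 15.999 = 0.0055784 mol
Divide by the smallest (0.0055784 mol): C 2.000, H 2.000, O 1.000
Empirical formula: C2H2O
Empirical-formula mass = 42.04 g/mol; 84 ÷ 42.04 ≈ 2, so the molecular formula is C4H4O2.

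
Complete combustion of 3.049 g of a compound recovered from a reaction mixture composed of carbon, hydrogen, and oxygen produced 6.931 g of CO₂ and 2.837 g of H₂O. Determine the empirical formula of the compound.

mol C = 6.931 g CO₂ ÷ 44.009 g/mol = 0.15749 mol
mol H = 2 × 2.837 g H₂O ÷ 18.015 g/mol = 0.31496 mol
mass O = 3.049 − (1.8916 + 0.31748) = 0.83990 g → mol O = 0.83990 ÷ 15.999 = 0.052497 mol
Divide by the smallest (0.052497 mol): C 3.000, H 6.000, O 1.000

C3H6O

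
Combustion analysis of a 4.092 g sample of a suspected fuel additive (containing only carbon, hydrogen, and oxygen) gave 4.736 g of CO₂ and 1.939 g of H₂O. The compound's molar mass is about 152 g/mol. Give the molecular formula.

mol C = 4.736 g CO₂ ÷ 44.009 g/mol = 0.10761 mol
mol H = 2 × 1.939 g H₂O ÷ 18.015 g/mol = 0.21527 mol
mass O = 4.092 − (1.2926 + 0.21699) = 2.5825 g → mol O = 2.5825 ÷ 15.999 = 0.16141 mol
Divide by the smallest (0.10761 mol): C 1.000, H 2.000, O 1.500
Multiplying each by 2 gives whole numbers: C 2.00, H 4.00, O 3.00
Empirical formula: C2H4O3
Empirical-formula mass = 76.05 g/mol; 152 ÷ 76.05 ≈ 2, so the molecular formula is C4H8O6.

C4H8O6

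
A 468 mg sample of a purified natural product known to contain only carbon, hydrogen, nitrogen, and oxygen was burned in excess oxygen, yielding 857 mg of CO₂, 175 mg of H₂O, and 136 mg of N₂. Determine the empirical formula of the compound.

mol C = 0.857 g CO₂ ÷ 44.009 g/mol = 0.01947 mol
mol H = 2 × 0.175 g H₂O ÷ 18.015 g/mol = 0.01943 mol
mol N = 2 × 0.136 g N₂ ÷ 28.014 g/mol = 0.009709 mol
mass O = 0.468 − (0.2339 + 0.01958 + 0.1360) = 0.07852 g → mol O = 0.07852 ÷ 15.999 = 0.004908 mol
Divide by the smallest (0.004908 mol): C 3.968, H 3.959, N 1.978, O 1.000

C4H4N2O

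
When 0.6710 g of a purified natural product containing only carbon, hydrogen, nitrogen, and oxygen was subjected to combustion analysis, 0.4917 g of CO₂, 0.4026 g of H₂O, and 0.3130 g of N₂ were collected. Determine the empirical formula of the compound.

CH4N2O

mol C = 0.4917 g CO₂ ÷ 44.009 g/mol = 0.011173 mol
mol H = 2 × 0.4026 g H₂O ÷ 18.015 g/mol = 0.044696 mol
mol N = 2 × 0.3130 g N₂ ÷ 28.014 g/mol = 0.022346 mol
mass O = 0.6710 − (0.13420 + 0.045054 + 0.31300) = 0.17875 g → mol O = 0.17875 ÷ 15.999 = 0.011173 mol
Divide by the smallest (0.011173 mol): C 1.000, H 4.000, N 2.000, O 1.000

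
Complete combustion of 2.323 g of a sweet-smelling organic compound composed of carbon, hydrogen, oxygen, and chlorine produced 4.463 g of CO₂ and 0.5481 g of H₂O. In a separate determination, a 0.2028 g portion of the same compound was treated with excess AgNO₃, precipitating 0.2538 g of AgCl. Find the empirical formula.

C5H3ClO

mol C = 4.463 g CO₂ ÷ 44.009 g/mol = 0.10141 mol
mol H = 2 × 0.5481 g H₂O ÷ 18.015 g/mol = 0.060849 mol
From the AgCl data: mol Cl per gram of compound = (0.2538 ÷ 143.318) ÷ 0.2028 = 0.0087322 mol/g, so in the 2.323 g combustion sample mol Cl = 0.020285 mol
mass O = 2.323 − (1.2180 + 0.061336 + 0.71910) = 0.32452 g → mol O = 0.32452 ÷ 15.999 = 0.020284 mol
Divide by the smallest (0.020284 mol): C 5.000, H 3.000, Cl 1.000, O 1.000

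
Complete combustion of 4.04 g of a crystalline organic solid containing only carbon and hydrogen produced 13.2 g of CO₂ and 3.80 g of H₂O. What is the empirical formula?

C5H7

mol C = 13.2 g CO₂ ÷ 44.009 g/mol = 0.2999 mol
mol H = 2 × 3.80 g H₂O ÷ 18.015 g/mol = 0.4219 mol
Divide by the smallest (0.2999 mol): C 1.000, H 1.407
Multiplying each by 5 gives whole numbers: C 5.00, H 7.03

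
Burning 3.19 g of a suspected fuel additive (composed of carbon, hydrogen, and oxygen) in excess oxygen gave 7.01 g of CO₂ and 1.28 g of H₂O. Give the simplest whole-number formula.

mol C = 7.01 g CO₂ ÷ 44.009 g/mol = 0.1593 mol
mol H = 2 × 1.28 g H₂O ÷ 18.015 g/mol = 0.1421 mol
mass O = 3.19 − (1.913 + 0.1432) = 1.134 g → mol O = 1.134 ÷ 15.999 = 0.07085 mol
Divide by the smallest (0.07085 mol): C 2.248, H 2.006, O 1.000
Multiplying each by 4 gives whole numbers: C 8.99, H 8.02, O 4.00

C9H8O4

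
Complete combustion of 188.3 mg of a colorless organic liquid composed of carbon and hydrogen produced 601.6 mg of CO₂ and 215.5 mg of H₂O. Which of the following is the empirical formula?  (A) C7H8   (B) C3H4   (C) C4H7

(C) C4H7

mol C = 0.6016 g CO₂ ÷ 44.009 g/mol = 0.013670 mol
mol H = 2 × 0.2155 g H₂O ÷ 18.015 g/mol = 0.023925 mol
Divide by the smallest (0.013670 mol): C 1.000, H 1.750
Multiplying each by 4 gives whole numbers: C 4.00, H 7.00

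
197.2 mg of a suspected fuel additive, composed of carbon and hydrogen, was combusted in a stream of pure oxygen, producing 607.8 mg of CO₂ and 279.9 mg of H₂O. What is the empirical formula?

mol C = 0.6078 g CO₂ ÷ 44.009 g/mol = 0.013811 mol
mol H = 2 × 0.2799 g H₂O ÷ 18.015 g/mol = 0.031074 mol
Divide by the smallest (0.013811 mol): C 1.000, H 2.250
Multiplying each by 4 gives whole numbers: C 4.00, H 9.00

C4H9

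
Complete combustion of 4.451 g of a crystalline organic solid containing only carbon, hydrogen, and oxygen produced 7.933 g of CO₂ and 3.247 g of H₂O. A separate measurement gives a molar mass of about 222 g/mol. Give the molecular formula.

mol C = 7.933 g CO₂ ÷ 44.009 g/mol = 0.18026 mol
mol H = 2 × 3.247 g H₂O ÷ 18.015 g/mol = 0.36048 mol
mass O = 4.451 − (2.1651 + 0.36336) = 1.9226 g → mol O = 1.9226 ÷ 15.999 = 0.12017 mol
Divide by the smallest (0.12017 mol): C 1.500, H 3.000, O 1.000
Multiplying each by 2 gives whole numbers: C 3.00, H 6.00, O 2.00
Empirical formula: C3H6O2
Empirical-formula mass = 74.08 g/mol; 222 ÷ 74.08 ≈ 3, so the molecular formula is C9H18O6.

C9H18O6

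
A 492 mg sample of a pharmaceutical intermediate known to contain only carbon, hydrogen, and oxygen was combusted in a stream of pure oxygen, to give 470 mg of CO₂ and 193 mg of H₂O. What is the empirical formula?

mol C = 0.470 g CO₂ ÷ 44.009 g/mol = 0.01068 mol
mol H = 2 × 0.193 g H₂O ÷ 18.015 g/mol = 0.02143 mol
mass O = 0.492 − (0.1283 + 0.02160) = 0.3421 g → mol O = 0.3421 ÷ 15.999 = 0.02138 mol
Divide by the smallest (0.01068 mol): C 1.000, H 2.006, O 2.002

CH2O2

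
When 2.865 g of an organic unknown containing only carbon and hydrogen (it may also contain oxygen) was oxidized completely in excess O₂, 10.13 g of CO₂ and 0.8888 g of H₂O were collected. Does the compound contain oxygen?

no

mol C = 10.13 g CO₂ ÷ 44.009 g/mol = 0.23018 mol
mol H = 2 × 0.8888 g H₂O ÷ 18.015 g/mol = 0.098673 mol
C and H together account for 2.8642 g — essentially the entire 2.865 g sample — so the compound contains no oxygen.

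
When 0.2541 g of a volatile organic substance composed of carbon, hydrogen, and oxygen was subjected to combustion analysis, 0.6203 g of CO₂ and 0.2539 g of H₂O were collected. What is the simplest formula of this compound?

mol C = 0.6203 g CO₂ ÷ 44.009 g/mol = 0.014095 mol
mol H = 2 × 0.2539 g H₂O ÷ 18.015 g/mol = 0.028188 mol
mass O = 0.2541 − (0.16929 + 0.028413) = 0.056394 g → mol O = 0.056394 ÷ 15.999 = 0.0035248 mol
Divide by the smallest (0.0035248 mol): C 3.999, H 7.997, O 1.000

C4H8O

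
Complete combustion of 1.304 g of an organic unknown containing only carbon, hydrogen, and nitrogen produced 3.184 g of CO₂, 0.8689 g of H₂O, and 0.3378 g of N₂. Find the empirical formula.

mol C = 3.184 g CO₂ ÷ 44.009 g/mol = 0.072349 mol
mol H = 2 × 0.8689 g H₂O ÷ 18.015 g/mol = 0.096464 mol
mol N = 2 × 0.3378 g N₂ ÷ 28.014 g/mol = 0.024117 mol
Divide by the smallest (0.024117 mol): C 3.000, H 4.000, N 1.000

C3H4N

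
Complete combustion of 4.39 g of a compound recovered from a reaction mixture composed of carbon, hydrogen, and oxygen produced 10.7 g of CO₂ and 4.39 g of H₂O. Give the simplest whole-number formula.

C4H8O

mol C = 10.7 g CO₂ ÷ 44.009 g/mol = 0.2431 mol
mol H = 2 × 4.39 g H₂O ÷ 18.015 g/mol = 0.4874 mol
mass O = 4.39 − (2.920 + 0.4913) = 0.9785 g → mol O = 0.9785 ÷ 15.999 = 0.06116 mol
Divide by the smallest (0.06116 mol): C 3.975, H 7.969, O 1.000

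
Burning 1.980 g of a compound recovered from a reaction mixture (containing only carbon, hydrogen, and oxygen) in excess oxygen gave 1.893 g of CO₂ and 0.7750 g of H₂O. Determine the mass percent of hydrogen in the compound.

4.38%

mol C = 1.893 g CO₂ ÷ 44.009 g/mol = 0.043014 mol
mol H = 2 × 0.7750 g H₂O ÷ 18.015 g/mol = 0.086039 mol
mass O = 1.980 − (0.51664 + 0.086728) = 1.3766 g → mol O = 1.3766 ÷ 15.999 = 0.086045 mol
mass % H = 0.086728 g ÷ 1.980 g × 100%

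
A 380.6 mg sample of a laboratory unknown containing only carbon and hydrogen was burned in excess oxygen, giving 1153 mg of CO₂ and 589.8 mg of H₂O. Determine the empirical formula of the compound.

C2H5

mol C = 1.153 g CO₂ ÷ 44.009 g/mol = 0.026199 mol
mol H = 2 × 0.5898 g H₂O ÷ 18.015 g/mol = 0.065479 mol
Divide by the smallest (0.026199 mol): C 1.000, H 2.499
Multiplying each by 2 gives whole numbers: C 2.00, H 5.00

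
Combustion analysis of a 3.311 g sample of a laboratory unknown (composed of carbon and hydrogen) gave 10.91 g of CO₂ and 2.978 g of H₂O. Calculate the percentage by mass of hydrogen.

mol C = 10.91 g CO₂ ÷ 44.009 g/mol = 0.24790 mol
mol H = 2 × 2.978 g H₂O ÷ 18.015 g/mol = 0.33061 mol
mass % H = 0.33326 g ÷ 3.311 g × 100%

10.07%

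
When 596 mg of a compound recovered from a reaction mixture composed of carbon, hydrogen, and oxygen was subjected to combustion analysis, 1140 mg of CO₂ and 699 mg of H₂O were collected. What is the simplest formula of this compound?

mol C = 1.14 g CO₂ ÷ 44.009 g/mol = 0.02590 mol
mol H = 2 × 0.699 g H₂O ÷ 18.015 g/mol = 0.07760 mol
mass O = 0.596 − (0.3111 + 0.07822) = 0.2066 g → mol O = 0.2066 ÷ 15.999 = 0.01292 mol
Divide by the smallest (0.01292 mol): C 2.006, H 6.008, O 1.000

C2H6O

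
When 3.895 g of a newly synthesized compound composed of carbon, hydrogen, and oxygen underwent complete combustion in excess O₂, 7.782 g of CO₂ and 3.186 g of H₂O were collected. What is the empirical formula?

mol C = 7.782 g CO₂ ÷ 44.009 g/mol = 0.17683 mol
mol H = 2 × 3.186 g H₂O ÷ 18.015 g/mol = 0.35371 mol
mass O = 3.895 − (2.1239 + 0.35653) = 1.4146 g → mol O = 1.4146 ÷ 15.999 = 0.088417 mol
Divide by the smallest (0.088417 mol): C 2.000, H 4.000, O 1.000

C2H4O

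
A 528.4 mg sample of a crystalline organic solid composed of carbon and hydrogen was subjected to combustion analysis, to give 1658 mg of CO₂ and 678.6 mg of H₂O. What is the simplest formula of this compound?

mol C = 1.658 g CO₂ ÷ 44.009 g/mol = 0.037674 mol
mol H = 2 × 0.6786 g H₂O ÷ 18.015 g/mol = 0.075337 mol
Divide by the smallest (0.037674 mol): C 1.000, H 2.000

CH2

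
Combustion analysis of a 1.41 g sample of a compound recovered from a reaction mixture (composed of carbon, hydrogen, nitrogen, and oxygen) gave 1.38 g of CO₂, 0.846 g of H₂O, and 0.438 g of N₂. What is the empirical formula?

mol C = 1.38 g CO₂ ÷ 44.009 g/mol = 0.03136 mol
mol H = 2 × 0.846 g H₂O ÷ 18.015 g/mol = 0.09392 mol
mol N = 2 × 0.438 g N₂ ÷ 28.014 g/mol = 0.03127 mol
mass O = 1.41 − (0.3766 + 0.09467 + 0.4380) = 0.5007 g → mol O = 0.5007 ÷ 15.999 = 0.03130 mol
Divide by the smallest (0.03127 mol): C 1.003, H 3.004, N 1.000, O 1.001

CH3NO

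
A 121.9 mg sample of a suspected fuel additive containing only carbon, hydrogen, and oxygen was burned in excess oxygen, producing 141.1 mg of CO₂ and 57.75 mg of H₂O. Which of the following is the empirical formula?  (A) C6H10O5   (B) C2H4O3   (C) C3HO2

(B) C2H4O3

mol C = 0.1411 g CO₂ ÷ 44.009 g/mol = 0.0032062 mol
mol H = 2 × 0.05775 g H₂O ÷ 18.015 g/mol = 0.0064113 mol
mass O = 0.1219 − (0.038509 + 0.0064626) = 0.076928 g → mol O = 0.076928 ÷ 15.999 = 0.0048083 mol
Divide by the smallest (0.0032062 mol): C 1.000, H 2.000, O 1.500
Multiplying each by 2 gives whole numbers: C 2.00, H 4.00, O 3.00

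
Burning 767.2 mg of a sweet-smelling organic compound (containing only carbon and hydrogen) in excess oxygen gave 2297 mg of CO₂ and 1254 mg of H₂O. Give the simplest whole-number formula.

mol C = 2.297 g CO₂ ÷ 44.009 g/mol = 0.052194 mol
mol H = 2 × 1.254 g H₂O ÷ 18.015 g/mol = 0.13922 mol
Divide by the smallest (0.052194 mol): C 1.000, H 2.667
Multiplying each by 3 gives whole numbers: C 3.00, H 8.00

C3H8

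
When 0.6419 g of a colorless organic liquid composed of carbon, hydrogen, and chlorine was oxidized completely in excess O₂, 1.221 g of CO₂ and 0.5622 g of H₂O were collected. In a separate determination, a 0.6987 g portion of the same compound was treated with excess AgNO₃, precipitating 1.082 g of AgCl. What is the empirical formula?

mol C = 1.221 g CO₂ ÷ 44.009 g/mol = 0.027744 mol
mol H = 2 × 0.5622 g H₂O ÷ 18.015 g/mol = 0.062415 mol
From the AgCl data: mol Cl per gram of compound = (1.082 ÷ 143.318) ÷ 0.6987 = 0.010805 mol/g, so in the 0.6419 g combustion sample mol Cl = 0.0069359 mol
Divide by the smallest (0.0069359 mol): C 4.000, H 8.999, Cl 1.000

C4H9Cl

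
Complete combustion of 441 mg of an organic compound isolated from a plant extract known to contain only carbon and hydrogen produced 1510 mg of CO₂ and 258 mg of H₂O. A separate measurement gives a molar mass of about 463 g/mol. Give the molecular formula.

mol C = 1.51 g CO₂ ÷ 44.009 g/mol = 0.03431 mol
mol H = 2 × 0.258 g H₂O ÷ 18.015 g/mol = 0.02864 mol
Divide by the smallest (0.02864 mol): C 1.198, H 1.000
Multiplying each by 5 gives whole numbers: C 5.99, H 5.00
Empirical formula: C6H5
Empirical-formula mass = 77.11 g/mol; 463 ÷ 77.11 ≈ 6, so the molecular formula is C36H30.

C36H30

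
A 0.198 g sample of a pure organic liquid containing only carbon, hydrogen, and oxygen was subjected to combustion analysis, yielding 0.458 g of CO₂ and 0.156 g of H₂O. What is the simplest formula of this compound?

mol C = 0.458 g CO₂ ÷ 44.009 g/mol = 0.01041 mol
mol H = 2 × 0.156 g H₂O ÷ 18.015 g/mol = 0.01732 mol
mass O = 0.198 − (0.1250 + 0.01746) = 0.05554 g → mol O = 0.05554 ÷ 15.999 = 0.003472 mol
Divide by the smallest (0.003472 mol): C 2.998, H 4.989, O 1.000

C3H5O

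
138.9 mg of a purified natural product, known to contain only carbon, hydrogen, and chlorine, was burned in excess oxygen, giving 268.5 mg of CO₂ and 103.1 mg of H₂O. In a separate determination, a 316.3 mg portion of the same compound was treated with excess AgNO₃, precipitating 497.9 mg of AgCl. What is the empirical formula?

C8H15Cl2

mol C = 0.2685 g CO₂ ÷ 44.009 g/mol = 0.0061010 mol
mol H = 2 × 0.1031 g H₂O ÷ 18.015 g/mol = 0.011446 mol
From the AgCl data: mol Cl per gram of compound = (0.4979 ÷ 143.318) ÷ 0.3163 = 0.010984 mol/g, so in the 0.1389 g combustion sample mol Cl = 0.0015256 mol
Divide by the smallest (0.0015256 mol): C 3.999, H 7.503, Cl 1.000
Multiplying each by 2 gives whole numbers: C 8.00, H 15.01, Cl 2.00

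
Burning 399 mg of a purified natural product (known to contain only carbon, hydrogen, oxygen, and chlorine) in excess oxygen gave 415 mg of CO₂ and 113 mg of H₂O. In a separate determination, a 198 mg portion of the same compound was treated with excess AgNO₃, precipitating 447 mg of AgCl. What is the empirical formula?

C3H4Cl2O

mol C = 0.415 g CO₂ ÷ 44.009 g/mol = 0.009430 mol
mol H = 2 × 0.113 g H₂O ÷ 18.015 g/mol = 0.01255 mol
From the AgCl data: mol Cl per gram of compound = (0.447 ÷ 143.318) ÷ 0.198 = 0.01575 mol/g, so in the 0.399 g combustion sample mol Cl = 0.006285 mol
mass O = 0.399 − (0.1133 + 0.01265 + 0.2228) = 0.05028 g → mol O = 0.05028 ÷ 15.999 = 0.003143 mol
Divide by the smallest (0.003143 mol): C 3.000, H 3.991, Cl 2.000, O 1.000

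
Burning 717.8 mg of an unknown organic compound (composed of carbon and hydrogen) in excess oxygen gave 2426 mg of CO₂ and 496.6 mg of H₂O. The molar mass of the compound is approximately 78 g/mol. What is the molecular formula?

C6H6

mol C = 2.426 g CO₂ ÷ 44.009 g/mol = 0.055125 mol
mol H = 2 × 0.4966 g H₂O ÷ 18.015 g/mol = 0.055132 mol
Divide by the smallest (0.055125 mol): C 1.000, H 1.000
Empirical formula: CH
Empirical-formula mass = 13.02 g/mol; 78 ÷ 13.02 ≈ 6, so the molecular formula is C6H6.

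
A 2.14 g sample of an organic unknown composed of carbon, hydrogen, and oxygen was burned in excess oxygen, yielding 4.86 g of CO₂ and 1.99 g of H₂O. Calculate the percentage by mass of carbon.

mol C = 4.86 g CO₂ ÷ 44.009 g/mol = 0.1104 mol
mol H = 2 × 1.99 g H₂O ÷ 18.015 g/mol = 0.2209 mol
mass O = 2.14 − (1.326 + 0.2227) = 0.5909 g → mol O = 0.5909 ÷ 15.999 = 0.03693 mol
mass % C = 1.326 g ÷ 2.14 g × 100%

62.0%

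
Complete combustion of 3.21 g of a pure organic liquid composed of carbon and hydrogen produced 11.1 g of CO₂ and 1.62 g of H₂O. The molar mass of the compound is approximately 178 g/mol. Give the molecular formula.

C14H10

mol C = 11.1 g CO₂ ÷ 44.009 g/mol = 0.2522 mol
mol H = 2 × 1.62 g H₂O ÷ 18.015 g/mol = 0.1799 mol
Divide by the smallest (0.1799 mol): C 1.402, H 1.000
Multiplying each by 5 gives whole numbers: C 7.01, H 5.00
Empirical formula: C7H5
Empirical-formula mass = 89.12 g/mol; 178 ÷ 89.12 ≈ 2, so the molecular formula is C14H10.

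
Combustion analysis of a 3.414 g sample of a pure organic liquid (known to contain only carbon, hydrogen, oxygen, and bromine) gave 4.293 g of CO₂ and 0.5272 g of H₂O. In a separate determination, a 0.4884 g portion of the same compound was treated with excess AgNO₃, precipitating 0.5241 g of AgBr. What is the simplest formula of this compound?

C5H3BrO2

mol C = 4.293 g CO₂ ÷ 44.009 g/mol = 0.097548 mol
mol H = 2 × 0.5272 g H₂O ÷ 18.015 g/mol = 0.058529 mol
From the AgBr data: mol Br per gram of compound = (0.5241 ÷ 187.772) ÷ 0.4884 = 0.0057149 mol/g, so in the 3.414 g combustion sample mol Br = 0.019511 mol
mass O = 3.414 − (1.1717 + 0.058997 + 1.5590) = 0.62437 g → mol O = 0.62437 ÷ 15.999 = 0.039026 mol
Divide by the smallest (0.019511 mol): C 5.000, H 3.000, Br 1.000, O 2.000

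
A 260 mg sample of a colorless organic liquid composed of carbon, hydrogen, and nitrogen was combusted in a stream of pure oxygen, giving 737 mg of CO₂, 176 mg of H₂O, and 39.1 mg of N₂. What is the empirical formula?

C6H7N

mol C = 0.737 g CO₂ ÷ 44.009 g/mol = 0.01675 mol
mol H = 2 × 0.176 g H₂O ÷ 18.015 g/mol = 0.01954 mol
mol N = 2 × 0.0391 g N₂ ÷ 28.014 g/mol = 0.002791 mol
Divide by the smallest (0.002791 mol): C 5.999, H 7.000, N 1.000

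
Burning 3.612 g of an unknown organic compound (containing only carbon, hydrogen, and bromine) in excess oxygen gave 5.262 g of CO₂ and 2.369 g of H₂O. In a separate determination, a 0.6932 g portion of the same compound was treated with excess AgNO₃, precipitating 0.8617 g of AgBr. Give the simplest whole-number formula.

mol C = 5.262 g CO₂ ÷ 44.009 g/mol = 0.11957 mol
mol H = 2 × 2.369 g H₂O ÷ 18.015 g/mol = 0.26300 mol
From the AgBr data: mol Br per gram of compound = (0.8617 ÷ 187.772) ÷ 0.6932 = 0.0066201 mol/g, so in the 3.612 g combustion sample mol Br = 0.023912 mol
Divide by the smallest (0.023912 mol): C 5.000, H 10.999, Br 1.000

C5H11Br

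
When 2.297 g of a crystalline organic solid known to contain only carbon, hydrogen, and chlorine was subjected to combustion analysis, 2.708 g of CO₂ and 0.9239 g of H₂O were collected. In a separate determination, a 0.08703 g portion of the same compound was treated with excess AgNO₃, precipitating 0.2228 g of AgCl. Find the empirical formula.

mol C = 2.708 g CO₂ ÷ 44.009 g/mol = 0.061533 mol
mol H = 2 × 0.9239 g H₂O ÷ 18.015 g/mol = 0.10257 mol
From the AgCl data: mol Cl per gram of compound = (0.2228 ÷ 143.318) ÷ 0.08703 = 0.017863 mol/g, so in the 2.297 g combustion sample mol Cl = 0.041030 mol
Divide by the smallest (0.041030 mol): C 1.500, H 2.500, Cl 1.000
Multiplying each by 2 gives whole numbers: C 3.00, H 5.00, Cl 2.00

C3H5Cl2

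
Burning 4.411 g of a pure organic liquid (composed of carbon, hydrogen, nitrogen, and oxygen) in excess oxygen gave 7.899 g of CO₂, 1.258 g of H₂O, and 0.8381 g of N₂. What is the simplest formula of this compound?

mol C = 7.899 g CO₂ ÷ 44.009 g/mol = 0.17949 mol
mol H = 2 × 1.258 g H₂O ÷ 18.015 g/mol = 0.13966 mol
mol N = 2 × 0.8381 g N₂ ÷ 28.014 g/mol = 0.059834 mol
mass O = 4.411 − (2.1558 + 0.14078 + 0.83810) = 1.2763 g → mol O = 1.2763 ÷ 15.999 = 0.079775 mol
Divide by the smallest (0.059834 mol): C 3.000, H 2.334, N 1.000, O 1.333
Multiplying each by 3 gives whole numbers: C 9.00, H 7.00, N 3.00, O 4.00

C9H7N3O4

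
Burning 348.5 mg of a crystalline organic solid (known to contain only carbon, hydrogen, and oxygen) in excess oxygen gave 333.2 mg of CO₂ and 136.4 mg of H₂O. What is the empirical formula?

mol C = 0.3332 g CO₂ ÷ 44.009 g/mol = 0.0075712 mol
mol H = 2 × 0.1364 g H₂O ÷ 18.015 g/mol = 0.015143 mol
mass O = 0.3485 − (0.090937 + 0.015264) = 0.24230 g → mol O = 0.24230 ÷ 15.999 = 0.015145 mol
Divide by the smallest (0.0075712 mol): C 1.000, H 2.000, O 2.000

CH2O2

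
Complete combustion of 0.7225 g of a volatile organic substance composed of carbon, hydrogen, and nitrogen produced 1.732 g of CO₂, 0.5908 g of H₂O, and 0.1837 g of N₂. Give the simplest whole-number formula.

C3H5N

mol C = 1.732 g CO₂ ÷ 44.009 g/mol = 0.039356 mol
mol H = 2 × 0.5908 g H₂O ÷ 18.015 g/mol = 0.065590 mol
mol N = 2 × 0.1837 g N₂ ÷ 28.014 g/mol = 0.013115 mol
Divide by the smallest (0.013115 mol): C 3.001, H 5.001, N 1.000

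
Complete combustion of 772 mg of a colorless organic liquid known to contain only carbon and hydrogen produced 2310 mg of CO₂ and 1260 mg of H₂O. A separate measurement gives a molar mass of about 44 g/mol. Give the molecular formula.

mol C = 2.31 g CO₂ ÷ 44.009 g/mol = 0.05249 mol
mol H = 2 × 1.26 g H₂O ÷ 18.015 g/mol = 0.1399 mol
Divide by the smallest (0.05249 mol): C 1.000, H 2.665
Multiplying each by 3 gives whole numbers: C 3.00, H 7.99
Empirical formula: C3H8
Empirical-formula mass = 44.10 g/mol; 44 ÷ 44.10 ≈ 1, so the molecular formula is C3H8.

C3H8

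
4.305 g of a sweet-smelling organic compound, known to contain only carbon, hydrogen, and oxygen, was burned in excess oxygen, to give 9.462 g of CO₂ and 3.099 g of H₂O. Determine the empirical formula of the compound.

mol C = 9.462 g CO₂ ÷ 44.009 g/mol = 0.21500 mol
mol H = 2 × 3.099 g H₂O ÷ 18.015 g/mol = 0.34405 mol
mass O = 4.305 − (2.5824 + 0.34680) = 1.3758 g → mol O = 1.3758 ÷ 15.999 = 0.085994 mol
Divide by the smallest (0.085994 mol): C 2.500, H 4.001, O 1.000
Multiplying each by 2 gives whole numbers: C 5.00, H 8.00, O 2.00

C5H8O2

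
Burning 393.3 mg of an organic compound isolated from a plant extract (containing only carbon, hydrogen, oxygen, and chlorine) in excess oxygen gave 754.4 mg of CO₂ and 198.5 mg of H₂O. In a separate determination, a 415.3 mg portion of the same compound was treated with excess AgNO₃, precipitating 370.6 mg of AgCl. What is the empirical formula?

C7H9ClO2

mol C = 0.7544 g CO₂ ÷ 44.009 g/mol = 0.017142 mol
mol H = 2 × 0.1985 g H₂O ÷ 18.015 g/mol = 0.022037 mol
From the AgCl data: mol Cl per gram of compound = (0.3706 ÷ 143.318) ÷ 0.4153 = 0.0062265 mol/g, so in the 0.3933 g combustion sample mol Cl = 0.0024489 mol
mass O = 0.3933 − (0.20589 + 0.022213 + 0.086813) = 0.078382 g → mol O = 0.078382 ÷ 15.999 = 0.0048992 mol
Divide by the smallest (0.0024489 mol): C 7.000, H 8.999, Cl 1.000, O 2.001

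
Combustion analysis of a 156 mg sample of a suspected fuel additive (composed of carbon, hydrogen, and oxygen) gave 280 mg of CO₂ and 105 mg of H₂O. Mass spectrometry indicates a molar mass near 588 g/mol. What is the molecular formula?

mol C = 0.280 g CO₂ ÷ 44.009 g/mol = 0.006362 mol
mol H = 2 × 0.105 g H₂O ÷ 18.015 g/mol = 0.01166 mol
mass O = 0.156 − (0.07642 + 0.01175) = 0.06783 g → mol O = 0.06783 ÷ 15.999 = 0.004240 mol
Divide by the smallest (0.004240 mol): C 1.501, H 2.749, O 1.000
Multiplying each by 4 gives whole numbers: C 6.00, H 11.00, O 4.00
Empirical formula: C6H11O4
Empirical-formula mass = 147.15 g/mol; 588 ÷ 147.15 ≈ 4, so the molecular formula is C24H44O16.

C24H44O16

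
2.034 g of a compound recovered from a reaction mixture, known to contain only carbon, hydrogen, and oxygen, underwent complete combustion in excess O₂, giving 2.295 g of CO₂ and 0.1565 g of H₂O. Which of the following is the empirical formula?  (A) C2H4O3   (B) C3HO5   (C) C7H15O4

(B) C3HO5

mol C = 2.295 g CO₂ ÷ 44.009 g/mol = 0.052148 mol
mol H = 2 × 0.1565 g H₂O ÷ 18.015 g/mol = 0.017374 mol
mass O = 2.034 − (0.62635 + 0.017513) = 1.3901 g → mol O = 1.3901 ÷ 15.999 = 0.086889 mol
Divide by the smallest (0.017374 mol): C 3.001, H 1.000, O 5.001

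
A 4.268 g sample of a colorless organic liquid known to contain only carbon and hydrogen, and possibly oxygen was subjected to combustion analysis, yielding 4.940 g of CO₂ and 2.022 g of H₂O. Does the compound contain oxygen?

yes

mol C = 4.940 g CO₂ ÷ 44.009 g/mol = 0.11225 mol
mol H = 2 × 2.022 g H₂O ÷ 18.015 g/mol = 0.22448 mol
C and H account for only 1.5745 g of the 4.268 g sample; the remaining 2.6935 g must be oxygen.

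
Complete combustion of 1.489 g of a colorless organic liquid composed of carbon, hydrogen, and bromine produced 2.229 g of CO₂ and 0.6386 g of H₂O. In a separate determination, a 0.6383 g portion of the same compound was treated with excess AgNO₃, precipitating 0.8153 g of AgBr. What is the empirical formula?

mol C = 2.229 g CO₂ ÷ 44.009 g/mol = 0.050649 mol
mol H = 2 × 0.6386 g H₂O ÷ 18.015 g/mol = 0.070896 mol
From the AgBr data: mol Br per gram of compound = (0.8153 ÷ 187.772) ÷ 0.6383 = 0.0068024 mol/g, so in the 1.489 g combustion sample mol Br = 0.010129 mol
Divide by the smallest (0.010129 mol): C 5.000, H 7.000, Br 1.000

C5H7Br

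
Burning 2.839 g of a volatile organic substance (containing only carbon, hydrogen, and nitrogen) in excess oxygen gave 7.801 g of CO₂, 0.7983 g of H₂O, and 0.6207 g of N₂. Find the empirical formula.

mol C = 7.801 g CO₂ ÷ 44.009 g/mol = 0.17726 mol
mol H = 2 × 0.7983 g H₂O ÷ 18.015 g/mol = 0.088626 mol
mol N = 2 × 0.6207 g N₂ ÷ 28.014 g/mol = 0.044314 mol
Divide by the smallest (0.044314 mol): C 4.000, H 2.000, N 1.000

C4H2N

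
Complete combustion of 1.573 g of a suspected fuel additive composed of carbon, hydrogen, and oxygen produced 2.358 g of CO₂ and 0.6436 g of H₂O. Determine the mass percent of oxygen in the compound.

54.51%

mol C = 2.358 g CO₂ ÷ 44.009 g/mol = 0.053580 mol
mol H = 2 × 0.6436 g H₂O ÷ 18.015 g/mol = 0.071452 mol
mass O = 1.573 − (0.64355 + 0.072023) = 0.85743 g → mol O = 0.85743 ÷ 15.999 = 0.053593 mol
mass % O = 0.85743 g ÷ 1.573 g × 100%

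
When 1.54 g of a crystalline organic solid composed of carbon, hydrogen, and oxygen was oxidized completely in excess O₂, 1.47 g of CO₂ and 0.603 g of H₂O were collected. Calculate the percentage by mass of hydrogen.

mol C = 1.47 g CO₂ ÷ 44.009 g/mol = 0.03340 mol
mol H = 2 × 0.603 g H₂O ÷ 18.015 g/mol = 0.06694 mol
mass O = 1.54 − (0.4012 + 0.06748) = 1.071 g → mol O = 1.071 ÷ 15.999 = 0.06696 mol
mass % H = 0.06748 g ÷ 1.54 g × 100%

4.4%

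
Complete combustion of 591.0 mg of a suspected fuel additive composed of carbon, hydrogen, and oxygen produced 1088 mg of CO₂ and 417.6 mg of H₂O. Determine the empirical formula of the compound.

mol C = 1.088 g CO₂ ÷ 44.009 g/mol = 0.024722 mol
mol H = 2 × 0.4176 g H₂O ÷ 18.015 g/mol = 0.046361 mol
mass O = 0.5910 − (0.29694 + 0.046732) = 0.24733 g → mol O = 0.24733 ÷ 15.999 = 0.015459 mol
Divide by the smallest (0.015459 mol): C 1.599, H 2.999, O 1.000
Multiplying each by 5 gives whole numbers: C 8.00, H 14.99, O 5.00

C8H15O5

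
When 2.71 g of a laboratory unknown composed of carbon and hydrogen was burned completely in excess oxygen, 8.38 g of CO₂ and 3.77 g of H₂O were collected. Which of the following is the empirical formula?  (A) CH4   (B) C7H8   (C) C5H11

mol C = 8.38 g CO₂ ÷ 44.009 g/mol = 0.1904 mol
mol H = 2 × 3.77 g H₂O ÷ 18.015 g/mol = 0.4185 mol
Divide by the smallest (0.1904 mol): C 1.000, H 2.198
Multiplying each by 5 gives whole numbers: C 5.00, H 10.99

(C) C5H11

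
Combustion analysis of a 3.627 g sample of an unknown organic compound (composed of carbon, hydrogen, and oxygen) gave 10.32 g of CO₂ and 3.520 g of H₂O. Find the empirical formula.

C9H15O

mol C = 10.32 g CO₂ ÷ 44.009 g/mol = 0.23450 mol
mol H = 2 × 3.520 g H₂O ÷ 18.015 g/mol = 0.39079 mol
mass O = 3.627 − (2.8165 + 0.39391) = 0.41654 g → mol O = 0.41654 ÷ 15.999 = 0.026035 mol
Divide by the smallest (0.026035 mol): C 9.007, H 15.010, O 1.000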